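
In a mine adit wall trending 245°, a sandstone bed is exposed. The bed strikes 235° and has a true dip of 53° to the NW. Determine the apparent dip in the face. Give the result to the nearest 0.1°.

13.0°

Angle between strike (235°) and section (245°): β = 10°.
tan α = tan 53° × sin 10° = 1.3270 × 0.1736 = 0.2304
α = arctan(0.2304) = 12.98°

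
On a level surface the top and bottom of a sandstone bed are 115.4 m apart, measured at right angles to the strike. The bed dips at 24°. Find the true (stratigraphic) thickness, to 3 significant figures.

46.9 m

True thickness t = w · sin(dip) = 115.4 × sin 24°
t = 115.4 × 0.4067 = 46.937 m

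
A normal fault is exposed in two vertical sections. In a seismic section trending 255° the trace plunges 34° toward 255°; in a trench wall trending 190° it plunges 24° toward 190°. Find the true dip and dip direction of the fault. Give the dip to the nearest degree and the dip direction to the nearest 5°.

Represent each trace as a vector plunging at its apparent dip toward its trend (east-north-up frame): v₁ = (-0.801, -0.215, -0.559), v₂ = (-0.159, -0.900, -0.407).
Cross product v₁ × v₂ gives the pole to the plane: n ∝ (-0.416, -0.237, 0.686).
True dip = arccos(n_z / |n|) = arccos(0.8203) = 34.9°.
Dip direction = azimuth of (n_x, n_y) = atan2(-0.416, -0.237) = 240°.

true dip 35°, dip direction 240°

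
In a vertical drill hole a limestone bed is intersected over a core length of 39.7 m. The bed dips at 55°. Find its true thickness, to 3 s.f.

True thickness t = h · cos(dip) = 39.7 × cos 55°
t = 39.7 × 0.5736 = 22.771 m

22.8 m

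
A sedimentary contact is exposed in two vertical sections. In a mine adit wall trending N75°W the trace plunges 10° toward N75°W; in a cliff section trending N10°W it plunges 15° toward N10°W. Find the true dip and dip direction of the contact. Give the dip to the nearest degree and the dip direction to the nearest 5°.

true dip 15°, dip direction 335°

Represent each trace as a vector plunging at its apparent dip toward its trend (east-north-up frame): v₁ = (-0.951, 0.255, -0.174), v₂ = (-0.168, 0.951, -0.259).
The plane normal is n = v₁ × v₂ ∝ (-0.099, 0.217, 0.862).
tan δ = √(n_x²+n_y²)/n_z = 0.239/0.862, so δ = 15.5°.
Dip direction = atan2(-0.099, 0.217) = 335° (azimuth of n's horizontal projection).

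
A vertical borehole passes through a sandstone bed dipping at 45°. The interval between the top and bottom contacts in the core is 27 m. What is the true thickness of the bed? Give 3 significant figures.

True thickness t = h · cos(dip) = 27 × cos 45°
t = 27 × 0.7071 = 19.092 m

19.1 m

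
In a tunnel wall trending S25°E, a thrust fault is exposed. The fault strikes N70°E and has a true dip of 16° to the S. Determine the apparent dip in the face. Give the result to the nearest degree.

16°

Angle between strike (N70°E) and section (S25°E): β = 85°.
tan α = tan 16° × sin 85° = 0.2867 × 0.9962 = 0.2857
apparent dip = arctan 0.2857 = 15.94°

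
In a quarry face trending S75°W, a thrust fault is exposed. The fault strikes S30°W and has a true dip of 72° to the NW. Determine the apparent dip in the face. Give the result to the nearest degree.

65°

Angle between strike (S30°W) and section (S75°W): β = 45°.
tan α = tan 72° × sin 45° = 3.0777 × 0.7071 = 2.1763
apparent dip = arctan 2.1763 = 65.32°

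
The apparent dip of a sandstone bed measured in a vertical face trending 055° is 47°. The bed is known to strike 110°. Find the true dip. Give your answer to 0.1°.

52.6°

β = acute angle between strike 110° and section 055° = 55°.
tan(true dip) = tan 47° / sin 55° = 1.3091
true dip = arctan 1.3091 = 52.62°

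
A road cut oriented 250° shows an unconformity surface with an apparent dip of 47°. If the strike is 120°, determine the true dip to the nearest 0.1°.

β = acute angle between strike 120° and section 250° = 50°.
tan δ = tan α / sin β = tan 47° / sin 50° = 1.0724 / 0.7660 = 1.3999
δ = arctan(1.3999) = 54.46°

54.5°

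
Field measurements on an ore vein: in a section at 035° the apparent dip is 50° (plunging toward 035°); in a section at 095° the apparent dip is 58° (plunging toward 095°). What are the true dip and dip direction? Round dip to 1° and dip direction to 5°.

The two traces are lines in the plane: v₁ = (sin 35°·cos 50°, cos 35°·cos 50°, −sin 50°), v₂ = (sin 95°·cos 58°, cos 95°·cos 58°, −sin 58°).
Cross product v₁ × v₂ gives the pole to the plane: n ∝ (0.482, 0.092, 0.295).
Dip δ = arctan(|n_h|/n_z) = arctan(0.491/0.295) = 59.0°.
Dip direction = azimuth of (n_x, n_y) = atan2(0.482, 0.092) = 79°.

true dip 59°, dip direction 080°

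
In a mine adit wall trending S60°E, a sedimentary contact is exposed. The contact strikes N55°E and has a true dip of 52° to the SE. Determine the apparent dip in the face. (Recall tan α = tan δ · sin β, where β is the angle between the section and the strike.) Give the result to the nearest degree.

49°

Angle between strike (N55°E) and section (S60°E): β = 65°.
tan(apparent dip) = tan 52° · sin 65° = 1.1600
α = arctan(1.1600) = 49.24°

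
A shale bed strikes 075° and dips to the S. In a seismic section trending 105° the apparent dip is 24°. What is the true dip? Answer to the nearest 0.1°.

41.7°

β = acute angle between strike 075° and section 105° = 30°.
tan(true dip) = tan 24° / sin 30° = 0.8905
true dip = arctan 0.8905 = 41.68°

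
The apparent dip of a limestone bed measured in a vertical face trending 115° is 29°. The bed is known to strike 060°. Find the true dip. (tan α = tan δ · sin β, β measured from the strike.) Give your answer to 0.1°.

34.1°

The section is 55° from the strike.
tan δ = tan α / sin β = tan 29° / sin 55° = 0.5543 / 0.8192 = 0.6767
true dip = arctan 0.6767 = 34.09°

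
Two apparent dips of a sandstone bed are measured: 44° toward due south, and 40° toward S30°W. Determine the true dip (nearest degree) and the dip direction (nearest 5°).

Represent each trace as a vector plunging at its apparent dip toward its trend (east-north-up frame): v₁ = (0.000, -0.719, -0.695), v₂ = (-0.383, -0.663, -0.643).
The plane normal is n = v₁ × v₂ ∝ (-0.002, -0.266, 0.276).
True dip = arccos(n_z / |n|) = arccos(0.7193) = 44.0°.
The horizontal component of n points toward azimuth atan2(n_x, n_y) = 180°, the dip direction.

true dip 44°, dip direction 180°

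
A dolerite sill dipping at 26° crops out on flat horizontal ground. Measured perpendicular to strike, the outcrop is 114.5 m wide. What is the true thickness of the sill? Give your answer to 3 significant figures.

50.2 m

True thickness t = w · sin(dip) = 114.5 × sin 26°
t = 114.5 × 0.4384 = 50.193 m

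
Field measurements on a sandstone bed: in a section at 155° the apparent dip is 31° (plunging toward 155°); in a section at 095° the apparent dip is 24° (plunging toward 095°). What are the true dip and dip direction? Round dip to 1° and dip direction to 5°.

The two traces are lines in the plane: v₁ = (sin 155°·cos 31°, cos 155°·cos 31°, −sin 31°), v₂ = (sin 95°·cos 24°, cos 95°·cos 24°, −sin 24°).
The plane normal is n = v₁ × v₂ ∝ (0.275, -0.321, 0.678).
tan δ = √(n_x²+n_y²)/n_z = 0.423/0.678, so δ = 32.0°.
The horizontal component of n points toward azimuth atan2(n_x, n_y) = 139°, the dip direction.

true dip 32°, dip direction 140°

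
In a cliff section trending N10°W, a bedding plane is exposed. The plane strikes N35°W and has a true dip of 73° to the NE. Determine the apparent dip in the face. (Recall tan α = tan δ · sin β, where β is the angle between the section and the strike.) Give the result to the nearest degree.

The strike is N35°W and the section trends N10°W; the acute angle between them is β = 25°.
tan(apparent dip) = tan 73° · sin 25° = 1.3823
α = arctan(1.3823) = 54.12°

54°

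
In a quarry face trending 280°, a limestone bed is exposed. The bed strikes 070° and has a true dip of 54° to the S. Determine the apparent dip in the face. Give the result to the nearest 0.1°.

34.5°

Angle between strike (070°) and section (280°): β = 30°.
tan(apparent dip) = tan 54° · sin 30° = 0.6882
α = arctan(0.6882) = 34.54°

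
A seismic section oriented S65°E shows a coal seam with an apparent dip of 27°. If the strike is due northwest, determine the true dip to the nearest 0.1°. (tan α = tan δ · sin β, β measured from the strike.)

56.1°

The section is 20° from the strike.
tan(true dip) = tan 27° / sin 20° = 1.4898
δ = arctan(1.4898) = 56.13°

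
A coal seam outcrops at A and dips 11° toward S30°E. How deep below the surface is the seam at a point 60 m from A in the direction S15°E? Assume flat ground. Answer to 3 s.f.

The hole lies 15° from the dip direction, so the down-dip offset is 60 × cos 15° = 57.96 m.
Depth = down-dip offset × tan(dip) = 57.96 × tan 11° = 57.96 × 0.1944
Depth = 11.27 m

11.3 m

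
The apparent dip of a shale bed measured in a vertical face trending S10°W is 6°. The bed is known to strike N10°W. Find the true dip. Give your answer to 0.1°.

The section is 20° from the strike.
tan δ = tan α / sin β = tan 6° / sin 20° = 0.1051 / 0.3420 = 0.3073
true dip = arctan 0.3073 = 17.08°

17.1°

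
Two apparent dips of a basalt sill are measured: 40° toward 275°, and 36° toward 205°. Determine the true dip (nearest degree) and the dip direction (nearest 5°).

true dip 44°, dip direction 245°

The two traces are lines in the plane: v₁ = (sin 275°·cos 40°, cos 275°·cos 40°, −sin 40°), v₂ = (sin 205°·cos 36°, cos 205°·cos 36°, −sin 36°).
n = v₁ × v₂ = (-0.511, -0.229, 0.582) (taken with n_z > 0).
True dip = arccos(n_z / |n|) = arccos(0.7211) = 43.9°.
The horizontal component of n points toward azimuth atan2(n_x, n_y) = 246°, the dip direction.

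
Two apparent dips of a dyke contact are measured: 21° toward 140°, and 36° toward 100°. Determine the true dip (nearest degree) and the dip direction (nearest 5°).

true dip 38°, dip direction 080°

Each apparent-dip line lies in the plane. As unit vectors (x east, y north, z up), v₁ plunges 21°→140° and v₂ plunges 36°→100°.
Cross product v₁ × v₂ gives the pole to the plane: n ∝ (0.370, 0.067, 0.485).
Dip δ = arctan(|n_h|/n_z) = arctan(0.376/0.485) = 37.8°.
The horizontal component of n points toward azimuth atan2(n_x, n_y) = 80°, the dip direction.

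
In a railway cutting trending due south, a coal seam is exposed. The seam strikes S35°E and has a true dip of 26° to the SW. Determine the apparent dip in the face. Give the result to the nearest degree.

16°

The strike is S35°E and the section trends due south; the acute angle between them is β = 35°.
tan α = tan 26° × sin 35° = 0.4877 × 0.5736 = 0.2798
α = arctan(0.2798) = 15.63°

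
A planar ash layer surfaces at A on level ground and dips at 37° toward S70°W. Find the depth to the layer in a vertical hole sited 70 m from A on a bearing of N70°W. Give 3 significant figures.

40.4 m

The hole lies 40° from the dip direction, so the down-dip offset is 70 × cos 40° = 53.62 m.
Depth = down-dip offset × tan(dip) = 53.62 × tan 37° = 53.62 × 0.7536
Depth = 40.41 m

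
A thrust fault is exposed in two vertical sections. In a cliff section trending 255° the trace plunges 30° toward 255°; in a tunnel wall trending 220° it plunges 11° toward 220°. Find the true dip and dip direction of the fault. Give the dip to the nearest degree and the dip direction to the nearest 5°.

Represent each trace as a vector plunging at its apparent dip toward its trend (east-north-up frame): v₁ = (-0.837, -0.224, -0.500), v₂ = (-0.631, -0.752, -0.191).
The plane normal is n = v₁ × v₂ ∝ (-0.333, 0.156, 0.488).
tan δ = √(n_x²+n_y²)/n_z = 0.368/0.488, so δ = 37.0°.
The horizontal component of n points toward azimuth atan2(n_x, n_y) = 295°, the dip direction.

true dip 37°, dip direction 295°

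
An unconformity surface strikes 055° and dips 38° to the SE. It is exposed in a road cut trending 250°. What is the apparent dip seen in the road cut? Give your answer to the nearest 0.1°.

11.4°

The strike is 055° and the section trends 250°; the acute angle between them is β = 15°.
tan α = tan 38° × sin 15° = 0.7813 × 0.2588 = 0.2022
α = arctan(0.2022) = 11.43°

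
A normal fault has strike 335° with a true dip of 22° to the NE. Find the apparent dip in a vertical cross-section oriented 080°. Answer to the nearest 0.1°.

21.3°

The section lies 75° from the strike.
tan α = tan 22° × sin 75° = 0.4040 × 0.9659 = 0.3903
apparent dip = arctan 0.3903 = 21.32°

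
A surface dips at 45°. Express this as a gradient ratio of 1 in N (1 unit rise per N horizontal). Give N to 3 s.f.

1 : N means tan θ = 1/N, so N = 1/tan 45° = 1/1.0000

1 in 1.00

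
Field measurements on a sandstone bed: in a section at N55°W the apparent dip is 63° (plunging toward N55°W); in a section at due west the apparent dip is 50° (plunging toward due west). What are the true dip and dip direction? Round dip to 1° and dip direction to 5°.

Represent each trace as a vector plunging at its apparent dip toward its trend (east-north-up frame): v₁ = (-0.372, 0.260, -0.891), v₂ = (-0.643, -0.000, -0.766).
n = v₁ × v₂ = (-0.199, 0.288, 0.167) (taken with n_z > 0).
tan δ = √(n_x²+n_y²)/n_z = 0.350/0.167, so δ = 64.5°.
Dip direction = azimuth of (n_x, n_y) = atan2(-0.199, 0.288) = 325°.

true dip 64°, dip direction 325°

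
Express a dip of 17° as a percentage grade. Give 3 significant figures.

grade % = 100 × tan 17° = 100 × 0.3057

30.6%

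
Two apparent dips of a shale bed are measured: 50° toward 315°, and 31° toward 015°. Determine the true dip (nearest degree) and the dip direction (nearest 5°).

true dip 50°, dip direction 315°

The two traces are lines in the plane: v₁ = (sin 315°·cos 50°, cos 315°·cos 50°, −sin 50°), v₂ = (sin 15°·cos 31°, cos 15°·cos 31°, −sin 31°).
The plane normal is n = v₁ × v₂ ∝ (-0.400, 0.404, 0.477).
Dip δ = arctan(|n_h|/n_z) = arctan(0.569/0.477) = 50.0°.
The horizontal component of n points toward azimuth atan2(n_x, n_y) = 315°, the dip direction.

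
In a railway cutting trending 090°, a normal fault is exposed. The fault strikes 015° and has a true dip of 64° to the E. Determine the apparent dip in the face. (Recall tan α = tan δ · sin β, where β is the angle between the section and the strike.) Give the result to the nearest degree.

63°

The strike is 015° and the section trends 090°; the acute angle between them is β = 75°.
tan α = tan 64° × sin 75° = 2.0503 × 0.9659 = 1.9804
α = arctan(1.9804) = 63.21°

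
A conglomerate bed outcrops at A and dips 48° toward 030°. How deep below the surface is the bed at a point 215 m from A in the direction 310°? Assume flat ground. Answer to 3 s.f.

The hole lies 80° from the dip direction, so the down-dip offset is 215 × cos 80° = 37.33 m.
Depth = down-dip offset × tan(dip) = 37.33 × tan 48° = 37.33 × 1.1106
Depth = 41.46 m

41.5 m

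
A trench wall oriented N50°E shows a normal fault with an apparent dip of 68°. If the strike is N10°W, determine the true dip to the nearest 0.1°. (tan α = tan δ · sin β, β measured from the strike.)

β = acute angle between strike N10°W and section N50°E = 60°.
tan(true dip) = tan 68° / sin 60° = 2.8580
true dip = arctan 2.8580 = 70.72°

70.7°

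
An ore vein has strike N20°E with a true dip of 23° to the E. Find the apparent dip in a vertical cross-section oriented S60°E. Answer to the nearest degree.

The strike is N20°E and the section trends S60°E; the acute angle between them is β = 80°.
tan α = tan 23° × sin 80° = 0.4245 × 0.9848 = 0.4180
apparent dip = arctan 0.4180 = 22.69°

23°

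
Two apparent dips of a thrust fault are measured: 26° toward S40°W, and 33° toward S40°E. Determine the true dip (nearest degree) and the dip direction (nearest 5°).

true dip 37°, dip direction 170°

Each apparent-dip line lies in the plane. As unit vectors (x east, y north, z up), v₁ plunges 26°→S40°W and v₂ plunges 33°→S40°E.
The plane normal is n = v₁ × v₂ ∝ (0.093, -0.551, 0.742).
Dip δ = arctan(|n_h|/n_z) = arctan(0.559/0.742) = 37.0°.
The horizontal component of n points toward azimuth atan2(n_x, n_y) = 170°, the dip direction.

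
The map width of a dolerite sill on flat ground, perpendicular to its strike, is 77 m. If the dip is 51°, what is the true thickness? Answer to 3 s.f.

True thickness t = w · sin(dip) = 77 × sin 51°
t = 77 × 0.7771 = 59.840 m

59.8 m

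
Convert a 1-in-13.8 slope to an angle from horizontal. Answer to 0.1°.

tan θ = 1/13.8 = 0.0725
θ = arctan(0.0725) = 4.14°

4.1°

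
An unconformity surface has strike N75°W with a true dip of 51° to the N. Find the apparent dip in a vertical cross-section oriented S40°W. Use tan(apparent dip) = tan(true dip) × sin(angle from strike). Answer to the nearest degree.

48°

Angle between strike (N75°W) and section (S40°W): β = 65°.
tan(apparent dip) = tan 51° · sin 65° = 1.1192
apparent dip = arctan 1.1192 = 48.22°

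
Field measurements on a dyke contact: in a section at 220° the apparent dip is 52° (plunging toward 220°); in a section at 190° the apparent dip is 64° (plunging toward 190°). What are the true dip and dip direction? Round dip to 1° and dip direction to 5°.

The two traces are lines in the plane: v₁ = (sin 220°·cos 52°, cos 220°·cos 52°, −sin 52°), v₂ = (sin 190°·cos 64°, cos 190°·cos 64°, −sin 64°).
n = v₁ × v₂ = (0.084, -0.296, 0.135) (taken with n_z > 0).
True dip = arccos(n_z / |n|) = arccos(0.4020) = 66.3°.
Dip direction = azimuth of (n_x, n_y) = atan2(0.084, -0.296) = 164°.

true dip 66°, dip direction 165°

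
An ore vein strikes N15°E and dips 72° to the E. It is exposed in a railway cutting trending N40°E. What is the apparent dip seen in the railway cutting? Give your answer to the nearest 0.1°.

52.4°

Angle between strike (N15°E) and section (N40°E): β = 25°.
tan α = tan 72° × sin 25° = 3.0777 × 0.4226 = 1.3007
α = arctan(1.3007) = 52.45°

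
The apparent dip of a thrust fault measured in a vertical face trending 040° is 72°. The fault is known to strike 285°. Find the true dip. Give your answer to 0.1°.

The section is 65° from the strike.
tan(true dip) = tan 72° / sin 65° = 3.3958
δ = arctan(3.3958) = 73.59°

73.6°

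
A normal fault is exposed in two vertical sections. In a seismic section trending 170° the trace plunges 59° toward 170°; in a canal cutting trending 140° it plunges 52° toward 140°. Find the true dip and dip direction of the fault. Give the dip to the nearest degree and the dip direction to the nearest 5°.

Each apparent-dip line lies in the plane. As unit vectors (x east, y north, z up), v₁ plunges 59°→170° and v₂ plunges 52°→140°.
n = v₁ × v₂ = (-0.005, -0.269, 0.159) (taken with n_z > 0).
Dip δ = arctan(|n_h|/n_z) = arctan(0.269/0.159) = 59.5°.
The horizontal component of n points toward azimuth atan2(n_x, n_y) = 181°, the dip direction.

true dip 59°, dip direction 180°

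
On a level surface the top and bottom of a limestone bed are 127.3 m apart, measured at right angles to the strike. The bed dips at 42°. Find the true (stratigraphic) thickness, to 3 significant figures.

True thickness t = w · sin(dip) = 127.3 × sin 42°
t = 127.3 × 0.6691 = 85.180 m

85.2 m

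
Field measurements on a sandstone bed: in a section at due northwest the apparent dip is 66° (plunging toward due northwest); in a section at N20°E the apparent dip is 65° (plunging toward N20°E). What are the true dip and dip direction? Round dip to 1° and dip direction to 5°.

Each apparent-dip line lies in the plane. As unit vectors (x east, y north, z up), v₁ plunges 66°→due northwest and v₂ plunges 65°→N20°E.
n = v₁ × v₂ = (-0.102, 0.393, 0.156) (taken with n_z > 0).
True dip = arccos(n_z / |n|) = arccos(0.3584) = 69.0°.
Dip direction = azimuth of (n_x, n_y) = atan2(-0.102, 0.393) = 345°.

true dip 69°, dip direction 345°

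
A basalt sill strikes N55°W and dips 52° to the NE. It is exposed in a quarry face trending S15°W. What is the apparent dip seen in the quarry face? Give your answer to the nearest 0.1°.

50.3°

Angle between strike (N55°W) and section (S15°W): β = 70°.
tan(apparent dip) = tan 52° · sin 70° = 1.2028
apparent dip = arctan 1.2028 = 50.26°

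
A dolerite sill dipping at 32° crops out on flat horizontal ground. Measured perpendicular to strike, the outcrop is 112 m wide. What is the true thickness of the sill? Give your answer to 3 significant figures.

True thickness t = w · sin(dip) = 112 × sin 32°
t = 112 × 0.5299 = 59.351 m

59.4 m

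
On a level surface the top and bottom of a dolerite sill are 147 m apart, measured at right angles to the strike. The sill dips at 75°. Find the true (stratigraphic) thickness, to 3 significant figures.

True thickness t = w · sin(dip) = 147 × sin 75°
t = 147 × 0.9659 = 141.991 m

142 m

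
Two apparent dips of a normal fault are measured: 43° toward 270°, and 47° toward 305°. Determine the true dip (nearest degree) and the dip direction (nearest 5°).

true dip 47°, dip direction 300°

Each apparent-dip line lies in the plane. As unit vectors (x east, y north, z up), v₁ plunges 43°→270° and v₂ plunges 47°→305°.
The plane normal is n = v₁ × v₂ ∝ (-0.267, 0.154, 0.286).
Dip δ = arctan(|n_h|/n_z) = arctan(0.308/0.286) = 47.1°.
The horizontal component of n points toward azimuth atan2(n_x, n_y) = 300°, the dip direction.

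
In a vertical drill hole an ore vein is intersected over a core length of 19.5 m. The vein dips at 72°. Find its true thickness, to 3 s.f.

True thickness t = h · cos(dip) = 19.5 × cos 72°
t = 19.5 × 0.3090 = 6.026 m

6.03 m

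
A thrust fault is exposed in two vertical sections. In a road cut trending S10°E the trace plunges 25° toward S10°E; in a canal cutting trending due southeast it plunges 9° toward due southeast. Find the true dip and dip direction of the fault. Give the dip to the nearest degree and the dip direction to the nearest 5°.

true dip 31°, dip direction 210°

Each apparent-dip line lies in the plane. As unit vectors (x east, y north, z up), v₁ plunges 25°→S10°E and v₂ plunges 9°→due southeast.
The plane normal is n = v₁ × v₂ ∝ (-0.156, -0.271, 0.513).
Dip δ = arctan(|n_h|/n_z) = arctan(0.312/0.513) = 31.3°.
Dip direction = azimuth of (n_x, n_y) = atan2(-0.156, -0.271) = 210°.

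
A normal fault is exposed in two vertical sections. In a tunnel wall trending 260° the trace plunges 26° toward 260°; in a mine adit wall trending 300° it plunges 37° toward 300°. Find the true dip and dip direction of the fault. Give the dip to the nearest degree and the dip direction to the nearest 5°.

The two traces are lines in the plane: v₁ = (sin 260°·cos 26°, cos 260°·cos 26°, −sin 26°), v₂ = (sin 300°·cos 37°, cos 300°·cos 37°, −sin 37°).
The plane normal is n = v₁ × v₂ ∝ (-0.269, 0.229, 0.461).
Dip δ = arctan(|n_h|/n_z) = arctan(0.354/0.461) = 37.5°.
Dip direction = azimuth of (n_x, n_y) = atan2(-0.269, 0.229) = 310°.

true dip 37°, dip direction 310°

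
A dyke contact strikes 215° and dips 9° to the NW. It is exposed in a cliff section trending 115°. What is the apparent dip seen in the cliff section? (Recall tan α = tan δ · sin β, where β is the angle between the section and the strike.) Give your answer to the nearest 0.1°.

The strike is 215° and the section trends 115°; the acute angle between them is β = 80°.
tan α = tan 9° × sin 80° = 0.1584 × 0.9848 = 0.1560
α = arctan(0.1560) = 8.87°

8.9°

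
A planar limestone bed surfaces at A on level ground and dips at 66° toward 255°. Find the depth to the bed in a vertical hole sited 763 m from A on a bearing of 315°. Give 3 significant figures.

The hole lies 60° from the dip direction, so the down-dip offset is 763 × cos 60° = 381.50 m.
Depth = down-dip offset × tan(dip) = 381.50 × tan 66° = 381.50 × 2.2460
Depth = 856.86 m

857 m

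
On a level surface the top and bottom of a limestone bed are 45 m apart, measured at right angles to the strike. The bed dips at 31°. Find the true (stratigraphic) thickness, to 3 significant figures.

True thickness t = w · sin(dip) = 45 × sin 31°
t = 45 × 0.5150 = 23.177 m

23.2 m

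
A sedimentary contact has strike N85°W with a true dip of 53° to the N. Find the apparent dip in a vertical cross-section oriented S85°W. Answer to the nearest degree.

Angle between strike (N85°W) and section (S85°W): β = 10°.
tan α = tan 53° × sin 10° = 1.3270 × 0.1736 = 0.2304
α = arctan(0.2304) = 12.98°

13°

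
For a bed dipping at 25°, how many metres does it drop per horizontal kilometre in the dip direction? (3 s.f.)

drop per km = 1000 × tan 25° = 1000 × 0.4663

466 m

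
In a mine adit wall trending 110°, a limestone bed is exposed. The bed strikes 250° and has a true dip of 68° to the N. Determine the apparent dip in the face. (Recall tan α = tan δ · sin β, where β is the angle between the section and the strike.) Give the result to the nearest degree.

The strike is 250° and the section trends 110°; the acute angle between them is β = 40°.
tan(apparent dip) = tan 68° · sin 40° = 1.5910
α = arctan(1.5910) = 57.85°

58°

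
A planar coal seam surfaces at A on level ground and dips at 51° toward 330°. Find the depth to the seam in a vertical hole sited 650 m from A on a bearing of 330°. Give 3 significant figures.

803 m

The hole is directly down-dip from the outcrop, so the down-dip offset is 650 m.
Depth = down-dip offset × tan(dip) = 650.00 × tan 51° = 650.00 × 1.2349
Depth = 802.68 m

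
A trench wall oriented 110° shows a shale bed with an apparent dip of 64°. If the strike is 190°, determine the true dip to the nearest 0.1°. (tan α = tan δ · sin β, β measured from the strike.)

The section is 80° from the strike.
tan(true dip) = tan 64° / sin 80° = 2.0819
δ = arctan(2.0819) = 64.34°

64.3°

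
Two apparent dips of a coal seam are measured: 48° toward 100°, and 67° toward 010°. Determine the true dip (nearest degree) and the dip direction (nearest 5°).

The two traces are lines in the plane: v₁ = (sin 100°·cos 48°, cos 100°·cos 48°, −sin 48°), v₂ = (sin 10°·cos 67°, cos 10°·cos 67°, −sin 67°).
n = v₁ × v₂ = (0.393, 0.556, 0.261) (taken with n_z > 0).
tan δ = √(n_x²+n_y²)/n_z = 0.681/0.261, so δ = 69.0°.
Dip direction = atan2(0.393, 0.556) = 35° (azimuth of n's horizontal projection).

true dip 69°, dip direction 035°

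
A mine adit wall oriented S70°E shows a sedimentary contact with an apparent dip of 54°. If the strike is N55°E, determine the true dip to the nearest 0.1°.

The section is 55° from the strike.
tan δ = tan α / sin β = tan 54° / sin 55° = 1.3764 / 0.8192 = 1.6803
true dip = arctan 1.6803 = 59.24°

59.2°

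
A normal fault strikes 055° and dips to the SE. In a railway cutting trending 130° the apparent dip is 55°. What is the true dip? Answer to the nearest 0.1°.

β = acute angle between strike 055° and section 130° = 75°.
tan(true dip) = tan 55° / sin 75° = 1.4785
δ = arctan(1.4785) = 55.93°

55.9°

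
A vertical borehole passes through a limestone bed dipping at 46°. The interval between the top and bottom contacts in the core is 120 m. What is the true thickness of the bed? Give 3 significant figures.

83.4 m

True thickness t = h · cos(dip) = 120 × cos 46°
t = 120 × 0.6947 = 83.359 m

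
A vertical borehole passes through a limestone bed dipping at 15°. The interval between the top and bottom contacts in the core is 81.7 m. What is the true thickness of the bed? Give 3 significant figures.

78.9 m

True thickness t = h · cos(dip) = 81.7 × cos 15°
t = 81.7 × 0.9659 = 78.916 m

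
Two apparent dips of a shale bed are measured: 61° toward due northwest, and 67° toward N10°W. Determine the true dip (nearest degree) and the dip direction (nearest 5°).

true dip 67°, dip direction 355°

Represent each trace as a vector plunging at its apparent dip toward its trend (east-north-up frame): v₁ = (-0.343, 0.343, -0.875), v₂ = (-0.068, 0.385, -0.921).
n = v₁ × v₂ = (-0.021, 0.256, 0.109) (taken with n_z > 0).
tan δ = √(n_x²+n_y²)/n_z = 0.257/0.109, so δ = 67.1°.
Dip direction = azimuth of (n_x, n_y) = atan2(-0.021, 0.256) = 355°.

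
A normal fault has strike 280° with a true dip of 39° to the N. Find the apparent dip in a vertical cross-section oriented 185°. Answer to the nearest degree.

39°

The section lies 85° from the strike.
tan α = tan 39° × sin 85° = 0.8098 × 0.9962 = 0.8067
α = arctan(0.8067) = 38.89°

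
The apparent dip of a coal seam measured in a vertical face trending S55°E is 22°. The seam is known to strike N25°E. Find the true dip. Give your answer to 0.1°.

22.3°

β = acute angle between strike N25°E and section S55°E = 80°.
tan δ = tan α / sin β = tan 22° / sin 80° = 0.4040 / 0.9848 = 0.4103
true dip = arctan 0.4103 = 22.31°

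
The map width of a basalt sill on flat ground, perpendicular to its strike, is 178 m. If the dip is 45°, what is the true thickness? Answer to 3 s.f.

126 m

True thickness t = w · sin(dip) = 178 × sin 45°
t = 178 × 0.7071 = 125.865 m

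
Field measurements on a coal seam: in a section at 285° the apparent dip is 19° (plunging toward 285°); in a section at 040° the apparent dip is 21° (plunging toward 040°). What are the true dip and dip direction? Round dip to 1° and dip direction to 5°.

true dip 34°, dip direction 345°

Represent each trace as a vector plunging at its apparent dip toward its trend (east-north-up frame): v₁ = (-0.913, 0.245, -0.326), v₂ = (0.600, 0.715, -0.358).
Cross product v₁ × v₂ gives the pole to the plane: n ∝ (-0.145, 0.523, 0.800).
True dip = arccos(n_z / |n|) = arccos(0.8277) = 34.1°.
Dip direction = azimuth of (n_x, n_y) = atan2(-0.145, 0.523) = 344°.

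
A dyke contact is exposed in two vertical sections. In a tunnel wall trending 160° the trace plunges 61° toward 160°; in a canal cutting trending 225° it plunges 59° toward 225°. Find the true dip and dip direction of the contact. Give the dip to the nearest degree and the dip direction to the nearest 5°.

true dip 64°, dip direction 190°

Each apparent-dip line lies in the plane. As unit vectors (x east, y north, z up), v₁ plunges 61°→160° and v₂ plunges 59°→225°.
n = v₁ × v₂ = (-0.072, -0.461, 0.226) (taken with n_z > 0).
True dip = arccos(n_z / |n|) = arccos(0.4367) = 64.1°.
The horizontal component of n points toward azimuth atan2(n_x, n_y) = 189°, the dip direction.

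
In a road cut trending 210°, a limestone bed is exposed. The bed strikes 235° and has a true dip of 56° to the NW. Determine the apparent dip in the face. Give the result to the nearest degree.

The strike is 235° and the section trends 210°; the acute angle between them is β = 25°.
tan(apparent dip) = tan 56° · sin 25° = 0.6266
α = arctan(0.6266) = 32.07°

32°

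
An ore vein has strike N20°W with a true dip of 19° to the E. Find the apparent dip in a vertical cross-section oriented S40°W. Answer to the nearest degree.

The section lies 60° from the strike.
tan α = tan 19° × sin 60° = 0.3443 × 0.8660 = 0.2982
apparent dip = arctan 0.2982 = 16.60°

17°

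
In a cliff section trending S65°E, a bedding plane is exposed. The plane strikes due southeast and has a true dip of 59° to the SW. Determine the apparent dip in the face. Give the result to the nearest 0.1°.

29.6°

The strike is due southeast and the section trends S65°E; the acute angle between them is β = 20°.
tan(apparent dip) = tan 59° · sin 20° = 0.5692
apparent dip = arctan 0.5692 = 29.65°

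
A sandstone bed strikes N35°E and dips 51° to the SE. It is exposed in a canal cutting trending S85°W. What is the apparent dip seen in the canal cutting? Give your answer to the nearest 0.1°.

The strike is N35°E and the section trends S85°W; the acute angle between them is β = 50°.
tan α = tan 51° × sin 50° = 1.2349 × 0.7660 = 0.9460
apparent dip = arctan 0.9460 = 43.41°

43.4°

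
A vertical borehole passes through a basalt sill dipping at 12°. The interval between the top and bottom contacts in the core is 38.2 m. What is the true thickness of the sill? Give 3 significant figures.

True thickness t = h · cos(dip) = 38.2 × cos 12°
t = 38.2 × 0.9781 = 37.365 m

37.4 m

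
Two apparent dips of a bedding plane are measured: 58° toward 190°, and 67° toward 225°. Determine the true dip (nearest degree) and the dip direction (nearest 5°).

true dip 68°, dip direction 240°

Represent each trace as a vector plunging at its apparent dip toward its trend (east-north-up frame): v₁ = (-0.092, -0.522, -0.848), v₂ = (-0.276, -0.276, -0.921).
The plane normal is n = v₁ × v₂ ∝ (-0.246, -0.150, 0.119).
tan δ = √(n_x²+n_y²)/n_z = 0.288/0.119, so δ = 67.6°.
Dip direction = atan2(-0.246, -0.150) = 239° (azimuth of n's horizontal projection).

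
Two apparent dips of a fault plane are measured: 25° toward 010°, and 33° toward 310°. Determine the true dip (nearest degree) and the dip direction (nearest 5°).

Each apparent-dip line lies in the plane. As unit vectors (x east, y north, z up), v₁ plunges 25°→010° and v₂ plunges 33°→310°.
n = v₁ × v₂ = (-0.258, 0.357, 0.658) (taken with n_z > 0).
Dip δ = arctan(|n_h|/n_z) = arctan(0.441/0.658) = 33.8°.
Dip direction = azimuth of (n_x, n_y) = atan2(-0.258, 0.357) = 324°.

true dip 34°, dip direction 325°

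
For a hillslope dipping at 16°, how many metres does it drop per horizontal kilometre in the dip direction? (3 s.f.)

287 m

drop per km = 1000 × tan 16° = 1000 × 0.2867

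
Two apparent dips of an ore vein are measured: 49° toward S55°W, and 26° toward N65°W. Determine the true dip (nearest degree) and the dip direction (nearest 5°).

The two traces are lines in the plane: v₁ = (sin 235°·cos 49°, cos 235°·cos 49°, −sin 49°), v₂ = (sin 295°·cos 26°, cos 295°·cos 26°, −sin 26°).
Cross product v₁ × v₂ gives the pole to the plane: n ∝ (-0.452, -0.379, 0.511).
Dip δ = arctan(|n_h|/n_z) = arctan(0.590/0.511) = 49.1°.
The horizontal component of n points toward azimuth atan2(n_x, n_y) = 230°, the dip direction.

true dip 49°, dip direction 230°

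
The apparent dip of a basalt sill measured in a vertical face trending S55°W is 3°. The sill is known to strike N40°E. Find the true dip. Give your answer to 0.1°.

11.4°

β = acute angle between strike N40°E and section S55°W = 15°.
tan(true dip) = tan 3° / sin 15° = 0.2025
δ = arctan(0.2025) = 11.45°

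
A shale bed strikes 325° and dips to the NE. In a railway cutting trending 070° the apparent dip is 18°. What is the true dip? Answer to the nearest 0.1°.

β = acute angle between strike 325° and section 070° = 75°.
tan(true dip) = tan 18° / sin 75° = 0.3364
true dip = arctan 0.3364 = 18.59°

18.6°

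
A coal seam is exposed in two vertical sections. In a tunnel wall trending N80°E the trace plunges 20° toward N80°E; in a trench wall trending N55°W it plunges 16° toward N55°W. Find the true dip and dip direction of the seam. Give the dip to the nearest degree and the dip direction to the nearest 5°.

true dip 40°, dip direction 015°

Each apparent-dip line lies in the plane. As unit vectors (x east, y north, z up), v₁ plunges 20°→N80°E and v₂ plunges 16°→N55°W.
The plane normal is n = v₁ × v₂ ∝ (0.144, 0.524, 0.639).
tan δ = √(n_x²+n_y²)/n_z = 0.544/0.639, so δ = 40.4°.
The horizontal component of n points toward azimuth atan2(n_x, n_y) = 15°, the dip direction.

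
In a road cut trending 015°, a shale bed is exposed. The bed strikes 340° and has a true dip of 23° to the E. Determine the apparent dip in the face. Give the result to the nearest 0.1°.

Angle between strike (340°) and section (015°): β = 35°.
tan α = tan 23° × sin 35° = 0.4245 × 0.5736 = 0.2435
apparent dip = arctan 0.2435 = 13.68°

13.7°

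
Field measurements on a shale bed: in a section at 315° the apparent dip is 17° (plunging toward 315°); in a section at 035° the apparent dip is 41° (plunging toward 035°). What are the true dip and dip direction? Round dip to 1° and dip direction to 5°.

Represent each trace as a vector plunging at its apparent dip toward its trend (east-north-up frame): v₁ = (-0.676, 0.676, -0.292), v₂ = (0.433, 0.618, -0.656).
The plane normal is n = v₁ × v₂ ∝ (0.263, 0.570, 0.711).
True dip = arccos(n_z / |n|) = arccos(0.7495) = 41.5°.
The horizontal component of n points toward azimuth atan2(n_x, n_y) = 25°, the dip direction.

true dip 41°, dip direction 025°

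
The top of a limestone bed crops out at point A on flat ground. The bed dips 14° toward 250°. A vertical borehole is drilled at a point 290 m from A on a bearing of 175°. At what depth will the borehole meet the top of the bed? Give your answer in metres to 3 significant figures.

18.7 m

The hole lies 75° from the dip direction, so the down-dip offset is 290 × cos 75° = 75.06 m.
Depth = down-dip offset × tan(dip) = 75.06 × tan 14° = 75.06 × 0.2493
Depth = 18.71 m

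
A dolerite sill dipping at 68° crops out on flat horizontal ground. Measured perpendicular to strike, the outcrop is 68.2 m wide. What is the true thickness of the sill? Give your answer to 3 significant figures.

63.2 m

True thickness t = w · sin(dip) = 68.2 × sin 68°
t = 68.2 × 0.9272 = 63.234 m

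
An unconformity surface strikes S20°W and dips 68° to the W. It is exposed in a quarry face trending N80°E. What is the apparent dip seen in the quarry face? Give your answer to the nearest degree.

The section lies 60° from the strike.
tan(apparent dip) = tan 68° · sin 60° = 2.1435
α = arctan(2.1435) = 64.99°

65°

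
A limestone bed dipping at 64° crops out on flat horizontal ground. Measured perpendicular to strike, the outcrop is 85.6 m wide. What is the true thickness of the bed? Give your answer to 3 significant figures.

True thickness t = w · sin(dip) = 85.6 × sin 64°
t = 85.6 × 0.8988 = 76.937 m

76.9 m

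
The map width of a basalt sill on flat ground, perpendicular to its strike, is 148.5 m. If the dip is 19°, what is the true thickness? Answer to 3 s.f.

True thickness t = w · sin(dip) = 148.5 × sin 19°
t = 148.5 × 0.3256 = 48.347 m

48.3 m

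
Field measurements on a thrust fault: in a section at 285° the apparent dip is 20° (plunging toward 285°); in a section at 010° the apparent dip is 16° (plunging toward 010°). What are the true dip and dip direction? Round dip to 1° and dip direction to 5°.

The two traces are lines in the plane: v₁ = (sin 285°·cos 20°, cos 285°·cos 20°, −sin 20°), v₂ = (sin 10°·cos 16°, cos 10°·cos 16°, −sin 16°).
n = v₁ × v₂ = (-0.257, 0.307, 0.900) (taken with n_z > 0).
True dip = arccos(n_z / |n|) = arccos(0.9136) = 24.0°.
The horizontal component of n points toward azimuth atan2(n_x, n_y) = 320°, the dip direction.

true dip 24°, dip direction 320°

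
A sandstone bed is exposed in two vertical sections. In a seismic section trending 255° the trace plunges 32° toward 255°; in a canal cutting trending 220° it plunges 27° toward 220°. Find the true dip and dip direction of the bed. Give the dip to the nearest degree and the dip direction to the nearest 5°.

true dip 32°, dip direction 255°

Represent each trace as a vector plunging at its apparent dip toward its trend (east-north-up frame): v₁ = (-0.819, -0.219, -0.530), v₂ = (-0.573, -0.683, -0.454).
n = v₁ × v₂ = (-0.262, -0.068, 0.433) (taken with n_z > 0).
tan δ = √(n_x²+n_y²)/n_z = 0.271/0.433, so δ = 32.0°.
The horizontal component of n points toward azimuth atan2(n_x, n_y) = 255°, the dip direction.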